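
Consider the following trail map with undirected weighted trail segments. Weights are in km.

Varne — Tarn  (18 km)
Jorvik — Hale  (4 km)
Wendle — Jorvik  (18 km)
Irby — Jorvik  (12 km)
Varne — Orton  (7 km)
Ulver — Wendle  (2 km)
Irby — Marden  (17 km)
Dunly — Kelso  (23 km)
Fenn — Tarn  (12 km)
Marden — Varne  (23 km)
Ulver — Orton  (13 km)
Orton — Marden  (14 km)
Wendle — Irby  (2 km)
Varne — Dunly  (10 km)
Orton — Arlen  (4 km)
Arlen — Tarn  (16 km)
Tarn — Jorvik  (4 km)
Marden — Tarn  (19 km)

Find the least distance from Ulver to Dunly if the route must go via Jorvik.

Shortest Ulver→Jorvik: Ulver–Wendle–Irby–Jorvik = 16
Best Jorvik to Dunly: Jorvik–Tarn–Varne–Dunly costing 32
Total via Jorvik: 16 + 32 = 48 km.

48 km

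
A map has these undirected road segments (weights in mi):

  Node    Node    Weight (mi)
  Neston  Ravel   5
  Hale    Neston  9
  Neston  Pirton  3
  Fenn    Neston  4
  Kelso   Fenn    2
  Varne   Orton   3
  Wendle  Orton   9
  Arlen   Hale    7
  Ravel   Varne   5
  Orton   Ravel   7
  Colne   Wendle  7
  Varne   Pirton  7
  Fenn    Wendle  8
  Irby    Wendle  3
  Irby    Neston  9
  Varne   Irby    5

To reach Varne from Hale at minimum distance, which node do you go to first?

Compare a few routes:
Hale → Neston → Pirton → Varne: 9+3+7 = 19
Hale → Neston → Irby → Varne: 9+9+5 = 23
The minimum is 19 mi via Hale → Neston → Pirton → Varne.
So from Hale the first move is to Neston.

Neston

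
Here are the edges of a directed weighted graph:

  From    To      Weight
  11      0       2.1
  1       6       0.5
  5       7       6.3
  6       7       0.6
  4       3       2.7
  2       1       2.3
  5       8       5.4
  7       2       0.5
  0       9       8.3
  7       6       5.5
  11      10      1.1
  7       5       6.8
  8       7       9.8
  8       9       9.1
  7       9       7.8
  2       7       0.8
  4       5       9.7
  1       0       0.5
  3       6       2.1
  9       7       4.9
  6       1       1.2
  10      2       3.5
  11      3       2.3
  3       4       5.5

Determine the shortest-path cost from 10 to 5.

Running Dijkstra from 10:
10: 0
2: 3.5  (via 10)
7: 4.3  (via 2)
1: 5.8  (via 2)
0: 6.3  (via 1)
6: 6.3  (via 1)
5: 11.1  (via 7)
Shortest route: 10–2–7–5 = 11.1.

11.1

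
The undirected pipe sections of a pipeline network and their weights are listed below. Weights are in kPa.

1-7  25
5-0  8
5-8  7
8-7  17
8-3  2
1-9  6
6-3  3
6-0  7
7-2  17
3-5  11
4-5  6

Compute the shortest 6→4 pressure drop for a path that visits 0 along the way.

Shortest 6→0: 6 → 0 = 7
Shortest 0→4: 0 → 5 → 4 = 14
Total via 0: 7 + 14 = 21 kPa.

21 kPa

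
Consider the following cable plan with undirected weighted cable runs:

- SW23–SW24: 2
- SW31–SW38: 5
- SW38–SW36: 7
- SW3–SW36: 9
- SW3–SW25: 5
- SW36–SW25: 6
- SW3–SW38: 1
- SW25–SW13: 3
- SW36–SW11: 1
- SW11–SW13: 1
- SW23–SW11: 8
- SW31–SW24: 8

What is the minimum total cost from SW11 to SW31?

13

Compare a few routes:
SW11 - SW36 - SW38 - SW31: 1+7+5 = 13
SW11 - SW13 - SW25 - SW3 - SW38 - SW31: 1+3+5+1+5 = 15
Cheapest is SW11 - SW36 - SW38 - SW31 at 13.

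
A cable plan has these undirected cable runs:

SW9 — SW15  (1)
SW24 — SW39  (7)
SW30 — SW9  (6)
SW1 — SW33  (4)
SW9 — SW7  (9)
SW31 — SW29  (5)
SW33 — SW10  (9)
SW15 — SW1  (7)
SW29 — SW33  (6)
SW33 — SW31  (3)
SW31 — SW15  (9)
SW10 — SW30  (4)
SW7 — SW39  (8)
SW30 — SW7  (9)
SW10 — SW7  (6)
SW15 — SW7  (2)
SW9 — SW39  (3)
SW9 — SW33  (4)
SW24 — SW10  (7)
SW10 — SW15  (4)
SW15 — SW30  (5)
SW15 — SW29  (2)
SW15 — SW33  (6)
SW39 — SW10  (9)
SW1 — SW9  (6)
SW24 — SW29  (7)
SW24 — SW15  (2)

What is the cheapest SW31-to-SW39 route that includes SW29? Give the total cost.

11

Shortest SW31→SW29: SW31–SW29 = 5
Shortest SW29→SW39: SW29–SW15–SW9–SW39 = 6
Total via SW29: 5 + 6 = 11.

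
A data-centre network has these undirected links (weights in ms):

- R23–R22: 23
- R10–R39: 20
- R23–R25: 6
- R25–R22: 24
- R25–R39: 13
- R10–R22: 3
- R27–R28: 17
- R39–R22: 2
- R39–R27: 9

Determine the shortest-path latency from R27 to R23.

28 ms

Compare a few routes:
R27 → R39 → R10 → R22 → R23: 9+20+3+23 = 55
R27 → R39 → R25 → R23: 9+13+6 = 28
R27 → R39 → R22 → R23: 9+2+23 = 34
R27 → R39 → R22 → R25 → R23: 9+2+24+6 = 41
The minimum is 28 ms via R27 → R39 → R25 → R23.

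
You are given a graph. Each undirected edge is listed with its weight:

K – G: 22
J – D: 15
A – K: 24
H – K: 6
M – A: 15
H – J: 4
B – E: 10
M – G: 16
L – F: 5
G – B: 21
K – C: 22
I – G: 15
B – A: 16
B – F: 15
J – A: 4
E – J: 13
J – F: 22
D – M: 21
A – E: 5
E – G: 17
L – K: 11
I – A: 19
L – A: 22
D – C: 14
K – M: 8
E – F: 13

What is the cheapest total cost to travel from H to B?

Shortest distances from H:
H: 0
J: 4  (via H)
K: 6  (via H)
A: 8  (via J)
E: 13  (via A)
M: 14  (via K)
L: 17  (via K)
D: 19  (via J)
F: 22  (via L)
B: 23  (via E)
Shortest route: H → J → A → E → B = 23.

23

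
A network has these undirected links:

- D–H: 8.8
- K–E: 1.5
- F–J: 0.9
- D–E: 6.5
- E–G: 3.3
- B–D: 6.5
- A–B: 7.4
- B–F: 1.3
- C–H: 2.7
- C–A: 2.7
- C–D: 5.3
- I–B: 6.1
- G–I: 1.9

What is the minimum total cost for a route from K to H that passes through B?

25.6

Best K to B: K → E → G → I → B costing 12.8
Best B to H: B → A → C → H costing 12.8
Total via B: 12.8 + 12.8 = 25.6.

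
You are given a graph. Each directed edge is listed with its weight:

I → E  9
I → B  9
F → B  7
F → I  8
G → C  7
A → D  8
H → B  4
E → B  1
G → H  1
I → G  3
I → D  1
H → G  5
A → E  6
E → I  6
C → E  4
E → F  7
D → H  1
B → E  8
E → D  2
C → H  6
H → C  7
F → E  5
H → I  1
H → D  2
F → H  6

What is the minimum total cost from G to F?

Candidate routes:
G - H - C - E - F: 1+7+4+7 = 19
G - H - I - E - F: 1+1+9+7 = 18
G - H - B - E - F: 1+4+8+7 = 20
Cheapest is G - H - I - E - F at 18.

18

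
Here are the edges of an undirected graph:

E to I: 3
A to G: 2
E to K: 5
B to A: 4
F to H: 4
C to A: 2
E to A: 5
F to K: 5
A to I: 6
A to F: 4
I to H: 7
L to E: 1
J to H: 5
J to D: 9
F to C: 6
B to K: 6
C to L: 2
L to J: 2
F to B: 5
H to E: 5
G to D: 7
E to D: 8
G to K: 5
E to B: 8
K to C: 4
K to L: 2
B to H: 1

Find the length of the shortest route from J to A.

Running Dijkstra from J:
J: 0
L: 2  (via J)
E: 3  (via L)
C: 4  (via L)
K: 4  (via L)
H: 5  (via J)
A: 6  (via C)
Shortest route: J → L → C → A = 6.

6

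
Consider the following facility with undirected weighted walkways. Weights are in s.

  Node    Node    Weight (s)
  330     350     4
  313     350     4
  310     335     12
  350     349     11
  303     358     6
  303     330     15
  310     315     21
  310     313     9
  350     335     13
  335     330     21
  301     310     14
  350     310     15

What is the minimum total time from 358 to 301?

Running Dijkstra from 358:
358: 0
303: 6  (via 358)
330: 21  (via 303)
350: 25  (via 330)
313: 29  (via 350)
349: 36  (via 350)
335: 38  (via 350)
310: 38  (via 313)
301: 52  (via 310)
Shortest route: 358 → 303 → 330 → 350 → 313 → 310 → 301 = 52 s.

52 s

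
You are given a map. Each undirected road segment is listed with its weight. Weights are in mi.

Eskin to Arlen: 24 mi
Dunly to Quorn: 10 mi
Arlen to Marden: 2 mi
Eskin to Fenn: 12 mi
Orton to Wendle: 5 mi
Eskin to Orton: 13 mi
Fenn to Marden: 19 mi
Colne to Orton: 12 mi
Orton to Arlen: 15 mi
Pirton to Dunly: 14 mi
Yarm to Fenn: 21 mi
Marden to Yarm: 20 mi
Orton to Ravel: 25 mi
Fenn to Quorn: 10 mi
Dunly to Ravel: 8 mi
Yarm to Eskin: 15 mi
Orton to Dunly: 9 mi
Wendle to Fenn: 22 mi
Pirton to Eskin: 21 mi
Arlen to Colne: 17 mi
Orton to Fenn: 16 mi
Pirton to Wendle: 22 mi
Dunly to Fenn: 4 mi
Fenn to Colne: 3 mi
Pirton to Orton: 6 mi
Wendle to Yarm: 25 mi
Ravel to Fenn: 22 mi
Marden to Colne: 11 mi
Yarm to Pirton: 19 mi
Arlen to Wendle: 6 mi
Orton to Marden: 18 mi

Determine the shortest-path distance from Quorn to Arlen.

26 mi

Running Dijkstra from Quorn:
Quorn: 0
Fenn: 10  (via Quorn)
Dunly: 10  (via Quorn)
Colne: 13  (via Fenn)
Ravel: 18  (via Dunly)
Orton: 19  (via Dunly)
Eskin: 22  (via Fenn)
Wendle: 24  (via Orton)
Marden: 24  (via Colne)
Pirton: 24  (via Dunly)
Arlen: 26  (via Marden)
Shortest route: Quorn–Fenn–Colne–Marden–Arlen = 26 mi.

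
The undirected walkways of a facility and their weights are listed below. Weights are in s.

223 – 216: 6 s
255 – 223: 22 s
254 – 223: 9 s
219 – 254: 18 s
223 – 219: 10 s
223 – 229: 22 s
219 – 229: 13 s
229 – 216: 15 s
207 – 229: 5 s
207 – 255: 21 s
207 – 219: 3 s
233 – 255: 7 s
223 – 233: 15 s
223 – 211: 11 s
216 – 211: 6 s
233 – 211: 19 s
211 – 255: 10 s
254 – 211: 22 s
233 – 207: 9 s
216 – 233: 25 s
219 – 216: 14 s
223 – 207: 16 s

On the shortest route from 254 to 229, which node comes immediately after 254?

Enumerating some paths:
254–223–207–229: 9+16+5 = 30
254–223–219–207–229: 9+10+3+5 = 27
254–219–207–229: 18+3+5 = 26
254–223–216–229: 9+6+15 = 30
The minimum is 26 s via 254–219–207–229.
So from 254 the first move is to 219.

219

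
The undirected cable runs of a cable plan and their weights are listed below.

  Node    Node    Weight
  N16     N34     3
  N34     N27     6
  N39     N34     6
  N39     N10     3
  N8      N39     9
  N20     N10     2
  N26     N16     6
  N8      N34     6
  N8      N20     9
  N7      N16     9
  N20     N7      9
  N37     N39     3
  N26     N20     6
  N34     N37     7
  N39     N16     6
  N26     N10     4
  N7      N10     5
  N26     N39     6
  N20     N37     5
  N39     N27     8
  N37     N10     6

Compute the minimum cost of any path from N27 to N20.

13

Candidate routes:
N27–N39–N10–N20: 8+3+2 = 13
N27–N34–N39–N10–N20: 6+6+3+2 = 17
N27–N39–N37–N20: 8+3+5 = 16
The minimum is 13 via N27–N39–N10–N20.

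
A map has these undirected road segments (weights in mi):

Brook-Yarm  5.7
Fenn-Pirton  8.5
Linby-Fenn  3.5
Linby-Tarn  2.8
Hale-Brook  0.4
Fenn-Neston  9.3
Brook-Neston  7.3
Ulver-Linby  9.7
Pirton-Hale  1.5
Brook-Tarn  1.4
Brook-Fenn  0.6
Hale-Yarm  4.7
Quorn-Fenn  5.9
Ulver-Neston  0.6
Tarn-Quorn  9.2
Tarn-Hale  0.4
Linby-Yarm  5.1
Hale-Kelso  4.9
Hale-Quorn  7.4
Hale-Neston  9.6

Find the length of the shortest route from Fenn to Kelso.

Compare a few routes:
Fenn–Linby–Tarn–Hale–Kelso: 3.5+2.8+0.4+4.9 = 11.6
Fenn–Brook–Hale–Kelso: 0.6+0.4+4.9 = 5.9
Fenn–Brook–Tarn–Hale–Kelso: 0.6+1.4+0.4+4.9 = 7.3
The minimum is 5.9 mi via Fenn–Brook–Hale–Kelso.

5.9 mi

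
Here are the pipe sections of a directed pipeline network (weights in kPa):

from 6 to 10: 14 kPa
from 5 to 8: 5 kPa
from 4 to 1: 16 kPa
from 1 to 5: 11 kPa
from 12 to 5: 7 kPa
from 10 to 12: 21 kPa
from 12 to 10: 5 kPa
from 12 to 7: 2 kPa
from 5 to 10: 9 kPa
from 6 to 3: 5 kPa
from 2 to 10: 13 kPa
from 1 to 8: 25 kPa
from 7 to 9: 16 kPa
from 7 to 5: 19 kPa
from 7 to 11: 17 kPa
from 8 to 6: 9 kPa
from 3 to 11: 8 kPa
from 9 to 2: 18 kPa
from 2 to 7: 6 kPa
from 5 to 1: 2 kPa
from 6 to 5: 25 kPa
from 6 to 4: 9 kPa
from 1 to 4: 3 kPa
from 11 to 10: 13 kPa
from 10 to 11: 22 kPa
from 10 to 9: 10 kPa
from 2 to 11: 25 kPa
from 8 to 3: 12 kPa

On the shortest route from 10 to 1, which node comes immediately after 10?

Enumerating some paths:
10–12–7–5–1: 21+2+19+2 = 44
10–12–5–1: 21+7+2 = 30
10–9–2–7–5–1: 10+18+6+19+2 = 55
10–12–5–8–6–4–1: 21+7+5+9+9+16 = 67
Cheapest is 10–12–5–1 at 30 kPa.
So from 10 the first move is to 12.

12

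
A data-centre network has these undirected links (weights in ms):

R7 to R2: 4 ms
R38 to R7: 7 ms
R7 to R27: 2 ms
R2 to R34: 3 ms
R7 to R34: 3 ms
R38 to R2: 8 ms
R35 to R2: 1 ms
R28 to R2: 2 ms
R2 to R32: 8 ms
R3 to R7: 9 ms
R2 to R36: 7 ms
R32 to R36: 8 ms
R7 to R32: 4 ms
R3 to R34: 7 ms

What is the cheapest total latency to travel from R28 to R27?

Compare a few routes:
R28 - R2 - R32 - R7 - R27: 2+8+4+2 = 16
R28 - R2 - R34 - R7 - R27: 2+3+3+2 = 10
R28 - R2 - R7 - R27: 2+4+2 = 8
Cheapest is R28 - R2 - R7 - R27 at 8 ms.

8 ms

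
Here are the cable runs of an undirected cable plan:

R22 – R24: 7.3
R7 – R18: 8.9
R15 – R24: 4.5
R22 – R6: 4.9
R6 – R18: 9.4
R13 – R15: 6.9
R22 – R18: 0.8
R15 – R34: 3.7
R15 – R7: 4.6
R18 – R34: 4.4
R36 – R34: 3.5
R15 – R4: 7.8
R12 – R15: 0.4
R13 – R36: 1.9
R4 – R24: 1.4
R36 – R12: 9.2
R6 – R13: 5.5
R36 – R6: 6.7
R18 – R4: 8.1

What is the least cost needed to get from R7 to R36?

Running Dijkstra from R7:
R7: 0
R15: 4.6  (via R7)
R12: 5  (via R15)
R34: 8.3  (via R15)
R18: 8.9  (via R7)
R24: 9.1  (via R15)
R22: 9.7  (via R18)
R4: 10.5  (via R24)
R13: 11.5  (via R15)
R36: 11.8  (via R34)
Shortest route: R7 → R15 → R34 → R36 = 11.8.

11.8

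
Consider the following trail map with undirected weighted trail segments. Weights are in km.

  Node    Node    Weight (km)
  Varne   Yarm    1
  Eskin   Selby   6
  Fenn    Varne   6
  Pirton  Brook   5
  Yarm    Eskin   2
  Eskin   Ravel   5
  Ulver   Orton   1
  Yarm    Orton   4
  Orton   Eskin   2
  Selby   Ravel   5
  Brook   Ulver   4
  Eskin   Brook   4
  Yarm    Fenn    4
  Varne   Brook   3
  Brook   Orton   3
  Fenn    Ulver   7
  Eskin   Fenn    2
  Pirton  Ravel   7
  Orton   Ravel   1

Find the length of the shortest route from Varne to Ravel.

Shortest distances from Varne:
Varne: 0
Yarm: 1  (via Varne)
Eskin: 3  (via Yarm)
Brook: 3  (via Varne)
Fenn: 5  (via Yarm)
Orton: 5  (via Yarm)
Ravel: 6  (via Orton)
Shortest route: Varne → Yarm → Orton → Ravel = 6 km.

6 km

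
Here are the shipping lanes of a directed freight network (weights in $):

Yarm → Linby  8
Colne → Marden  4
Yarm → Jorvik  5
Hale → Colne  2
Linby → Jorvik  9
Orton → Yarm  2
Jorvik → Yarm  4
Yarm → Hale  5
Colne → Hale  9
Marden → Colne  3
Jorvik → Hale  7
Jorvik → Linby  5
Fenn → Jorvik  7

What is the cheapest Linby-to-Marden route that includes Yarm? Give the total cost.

$24

Shortest Linby→Yarm: Linby → Jorvik → Yarm = 13
Shortest Yarm→Marden: Yarm → Hale → Colne → Marden = 11
Total via Yarm: 13 + 11 = $24.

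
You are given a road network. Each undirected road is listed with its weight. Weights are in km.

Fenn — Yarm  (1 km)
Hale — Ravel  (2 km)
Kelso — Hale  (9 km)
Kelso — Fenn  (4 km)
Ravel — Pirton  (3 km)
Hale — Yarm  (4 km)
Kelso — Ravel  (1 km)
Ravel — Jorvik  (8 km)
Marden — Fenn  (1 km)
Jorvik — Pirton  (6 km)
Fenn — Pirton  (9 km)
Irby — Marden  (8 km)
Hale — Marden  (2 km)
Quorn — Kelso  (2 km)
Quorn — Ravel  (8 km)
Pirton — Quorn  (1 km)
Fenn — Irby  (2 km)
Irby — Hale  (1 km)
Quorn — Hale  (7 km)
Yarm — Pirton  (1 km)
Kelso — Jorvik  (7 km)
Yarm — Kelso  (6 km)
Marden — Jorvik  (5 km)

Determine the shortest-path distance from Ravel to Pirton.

Candidate routes:
Ravel - Pirton: 3 = 3
Ravel - Hale - Yarm - Pirton: 2+4+1 = 7
Ravel - Hale - Irby - Fenn - Yarm - Pirton: 2+1+2+1+1 = 7
Ravel - Kelso - Quorn - Pirton: 1+2+1 = 4
The minimum is 3 km via Ravel - Pirton.

3 km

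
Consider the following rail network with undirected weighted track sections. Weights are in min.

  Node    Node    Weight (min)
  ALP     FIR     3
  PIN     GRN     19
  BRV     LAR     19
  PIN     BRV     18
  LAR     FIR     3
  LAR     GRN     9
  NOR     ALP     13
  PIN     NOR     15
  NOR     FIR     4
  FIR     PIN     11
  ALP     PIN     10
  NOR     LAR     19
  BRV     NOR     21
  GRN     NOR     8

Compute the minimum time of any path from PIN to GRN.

Enumerating some paths:
PIN–NOR–GRN: 15+8 = 23
PIN–FIR–LAR–GRN: 11+3+9 = 23
PIN–GRN: 19 = 19
PIN–FIR–NOR–GRN: 11+4+8 = 23
Cheapest is PIN–GRN at 19 min.

19 min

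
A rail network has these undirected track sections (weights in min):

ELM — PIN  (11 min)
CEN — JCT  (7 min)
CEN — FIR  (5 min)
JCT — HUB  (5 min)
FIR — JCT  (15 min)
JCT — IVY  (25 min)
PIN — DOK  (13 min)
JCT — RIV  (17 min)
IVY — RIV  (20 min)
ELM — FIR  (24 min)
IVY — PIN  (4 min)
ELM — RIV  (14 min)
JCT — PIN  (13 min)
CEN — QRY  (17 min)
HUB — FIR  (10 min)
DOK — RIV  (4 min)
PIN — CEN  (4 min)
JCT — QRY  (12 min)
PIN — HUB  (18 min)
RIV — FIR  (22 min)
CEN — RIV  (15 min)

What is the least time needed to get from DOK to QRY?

Compare a few routes:
DOK → PIN → CEN → QRY: 13+4+17 = 34
DOK → RIV → JCT → QRY: 4+17+12 = 33
DOK → PIN → CEN → JCT → QRY: 13+4+7+12 = 36
DOK → RIV → CEN → QRY: 4+15+17 = 36
Cheapest is DOK → RIV → JCT → QRY at 33 min.

33 min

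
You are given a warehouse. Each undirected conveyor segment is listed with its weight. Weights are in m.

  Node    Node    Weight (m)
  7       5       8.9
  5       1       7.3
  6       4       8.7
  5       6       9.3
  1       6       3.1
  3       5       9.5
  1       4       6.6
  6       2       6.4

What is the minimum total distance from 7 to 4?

22.8 m

Enumerating some paths:
7 → 5 → 1 → 6 → 4: 8.9+7.3+3.1+8.7 = 28
7 → 5 → 1 → 4: 8.9+7.3+6.6 = 22.8
7 → 5 → 6 → 1 → 4: 8.9+9.3+3.1+6.6 = 27.9
7 → 5 → 6 → 4: 8.9+9.3+8.7 = 26.9
Cheapest is 7 → 5 → 1 → 4 at 22.8 m.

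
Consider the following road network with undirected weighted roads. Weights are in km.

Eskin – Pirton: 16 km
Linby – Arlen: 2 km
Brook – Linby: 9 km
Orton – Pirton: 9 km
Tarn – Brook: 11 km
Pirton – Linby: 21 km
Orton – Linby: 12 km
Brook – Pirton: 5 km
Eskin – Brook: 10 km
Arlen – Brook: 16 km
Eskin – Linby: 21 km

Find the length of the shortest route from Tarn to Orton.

Candidate routes:
Tarn → Brook → Arlen → Linby → Orton: 11+16+2+12 = 41
Tarn → Brook → Pirton → Orton: 11+5+9 = 25
Tarn → Brook → Linby → Orton: 11+9+12 = 32
Cheapest is Tarn → Brook → Pirton → Orton at 25 km.

25 km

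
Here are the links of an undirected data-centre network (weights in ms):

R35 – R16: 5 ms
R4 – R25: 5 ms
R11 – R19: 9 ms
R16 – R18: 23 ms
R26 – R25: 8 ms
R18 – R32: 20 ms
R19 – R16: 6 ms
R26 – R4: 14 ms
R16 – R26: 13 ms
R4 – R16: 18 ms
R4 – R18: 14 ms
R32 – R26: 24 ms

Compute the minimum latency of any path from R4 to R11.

33 ms

Candidate routes:
R4 → R16 → R19 → R11: 18+6+9 = 33
R4 → R25 → R26 → R16 → R19 → R11: 5+8+13+6+9 = 41
The minimum is 33 ms via R4 → R16 → R19 → R11.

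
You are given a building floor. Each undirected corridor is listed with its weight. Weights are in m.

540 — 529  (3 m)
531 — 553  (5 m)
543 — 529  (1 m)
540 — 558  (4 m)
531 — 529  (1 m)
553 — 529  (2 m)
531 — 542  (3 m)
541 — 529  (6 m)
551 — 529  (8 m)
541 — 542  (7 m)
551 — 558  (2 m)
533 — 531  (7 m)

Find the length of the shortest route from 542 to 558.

Shortest distances from 542:
542: 0
531: 3  (via 542)
529: 4  (via 531)
543: 5  (via 529)
553: 6  (via 529)
541: 7  (via 542)
540: 7  (via 529)
533: 10  (via 531)
558: 11  (via 540)
Shortest route: 542–531–529–540–558 = 11 m.

11 m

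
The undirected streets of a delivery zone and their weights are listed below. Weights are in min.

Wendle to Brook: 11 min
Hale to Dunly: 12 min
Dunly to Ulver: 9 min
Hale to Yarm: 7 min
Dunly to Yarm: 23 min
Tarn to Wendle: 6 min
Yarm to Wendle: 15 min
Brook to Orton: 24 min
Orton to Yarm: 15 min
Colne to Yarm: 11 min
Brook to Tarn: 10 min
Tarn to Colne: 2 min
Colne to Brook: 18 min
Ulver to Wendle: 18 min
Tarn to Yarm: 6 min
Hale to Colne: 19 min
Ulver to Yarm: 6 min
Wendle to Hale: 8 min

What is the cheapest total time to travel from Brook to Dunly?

Settle nodes by increasing distance from Brook:
Brook: 0
Tarn: 10  (via Brook)
Wendle: 11  (via Brook)
Colne: 12  (via Tarn)
Yarm: 16  (via Tarn)
Hale: 19  (via Wendle)
Ulver: 22  (via Yarm)
Orton: 24  (via Brook)
Dunly: 31  (via Hale)
Shortest route: Brook → Wendle → Hale → Dunly = 31 min.

31 min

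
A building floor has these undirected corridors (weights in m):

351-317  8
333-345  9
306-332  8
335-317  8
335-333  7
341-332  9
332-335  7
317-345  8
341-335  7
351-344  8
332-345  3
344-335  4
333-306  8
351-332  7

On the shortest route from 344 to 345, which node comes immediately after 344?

Compare a few routes:
344 → 351 → 332 → 345: 8+7+3 = 18
344 → 335 → 333 → 345: 4+7+9 = 20
344 → 335 → 332 → 345: 4+7+3 = 14
344 → 335 → 317 → 345: 4+8+8 = 20
Cheapest is 344 → 335 → 332 → 345 at 14 m.
So from 344 the first move is to 335.

335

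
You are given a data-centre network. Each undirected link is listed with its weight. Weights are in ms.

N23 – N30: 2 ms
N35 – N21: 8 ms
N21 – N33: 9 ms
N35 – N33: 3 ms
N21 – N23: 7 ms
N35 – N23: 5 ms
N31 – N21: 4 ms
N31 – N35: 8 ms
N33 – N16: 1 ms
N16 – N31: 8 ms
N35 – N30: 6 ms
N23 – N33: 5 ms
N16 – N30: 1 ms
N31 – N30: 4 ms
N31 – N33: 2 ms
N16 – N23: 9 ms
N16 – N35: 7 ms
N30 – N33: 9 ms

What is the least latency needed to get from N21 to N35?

Candidate routes:
N21–N35: 8 = 8
N21–N31–N33–N35: 4+2+3 = 9
N21–N31–N35: 4+8 = 12
Cheapest is N21–N35 at 8 ms.

8 ms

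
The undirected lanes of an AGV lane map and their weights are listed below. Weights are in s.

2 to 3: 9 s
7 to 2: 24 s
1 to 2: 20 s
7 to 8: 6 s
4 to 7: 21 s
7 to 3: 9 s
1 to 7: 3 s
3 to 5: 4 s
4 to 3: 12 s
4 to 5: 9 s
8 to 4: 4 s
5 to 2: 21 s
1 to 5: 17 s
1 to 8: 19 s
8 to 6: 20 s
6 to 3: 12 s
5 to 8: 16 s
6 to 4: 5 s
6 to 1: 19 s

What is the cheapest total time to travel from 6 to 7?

15 s

Candidate routes:
6–3–7: 12+9 = 21
6–4–8–7: 5+4+6 = 15
Cheapest is 6–4–8–7 at 15 s.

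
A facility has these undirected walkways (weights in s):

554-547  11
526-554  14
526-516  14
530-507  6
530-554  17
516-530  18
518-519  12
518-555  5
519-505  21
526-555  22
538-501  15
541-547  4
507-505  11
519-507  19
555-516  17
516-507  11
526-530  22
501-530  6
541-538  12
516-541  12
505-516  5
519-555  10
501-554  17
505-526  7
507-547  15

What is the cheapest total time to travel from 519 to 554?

42 s

Settle nodes by increasing distance from 519:
519: 0
555: 10  (via 519)
518: 12  (via 519)
507: 19  (via 519)
505: 21  (via 519)
530: 25  (via 507)
516: 26  (via 505)
526: 28  (via 505)
501: 31  (via 530)
547: 34  (via 507)
541: 38  (via 516)
554: 42  (via 530)
Shortest route: 519 → 507 → 530 → 554 = 42 s.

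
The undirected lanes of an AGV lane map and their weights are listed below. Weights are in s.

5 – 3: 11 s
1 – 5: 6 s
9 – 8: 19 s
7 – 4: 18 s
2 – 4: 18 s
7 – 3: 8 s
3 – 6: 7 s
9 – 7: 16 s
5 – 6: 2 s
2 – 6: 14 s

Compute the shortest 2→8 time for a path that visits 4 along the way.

71 s

Shortest 2→4: 2–4 = 18
Best 4 to 8: 4–7–9–8 costing 53
Total via 4: 18 + 53 = 71 s.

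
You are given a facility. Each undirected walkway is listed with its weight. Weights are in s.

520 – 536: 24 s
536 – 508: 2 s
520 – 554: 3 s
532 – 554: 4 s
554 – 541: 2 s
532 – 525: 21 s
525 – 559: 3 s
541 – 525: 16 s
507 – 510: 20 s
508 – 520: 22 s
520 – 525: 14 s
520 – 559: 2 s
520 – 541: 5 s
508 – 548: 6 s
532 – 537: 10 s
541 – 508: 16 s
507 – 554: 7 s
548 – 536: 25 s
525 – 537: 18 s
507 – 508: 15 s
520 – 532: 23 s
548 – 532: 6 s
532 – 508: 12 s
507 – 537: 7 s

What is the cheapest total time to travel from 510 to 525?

35 s

Candidate routes:
510–507–554–520–559–525: 20+7+3+2+3 = 35
510–507–554–520–525: 20+7+3+14 = 44
510–507–554–541–520–559–525: 20+7+2+5+2+3 = 39
The minimum is 35 s via 510–507–554–520–559–525.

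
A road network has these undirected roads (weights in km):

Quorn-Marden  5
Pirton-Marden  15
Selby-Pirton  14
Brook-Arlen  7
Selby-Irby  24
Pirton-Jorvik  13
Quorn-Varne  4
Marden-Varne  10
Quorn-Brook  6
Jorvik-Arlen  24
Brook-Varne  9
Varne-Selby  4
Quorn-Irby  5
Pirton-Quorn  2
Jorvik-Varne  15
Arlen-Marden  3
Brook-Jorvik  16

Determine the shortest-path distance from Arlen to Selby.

16 km

Shortest distances from Arlen:
Arlen: 0
Marden: 3  (via Arlen)
Brook: 7  (via Arlen)
Quorn: 8  (via Marden)
Pirton: 10  (via Quorn)
Varne: 12  (via Quorn)
Irby: 13  (via Quorn)
Selby: 16  (via Varne)
Shortest route: Arlen → Marden → Quorn → Varne → Selby = 16 km.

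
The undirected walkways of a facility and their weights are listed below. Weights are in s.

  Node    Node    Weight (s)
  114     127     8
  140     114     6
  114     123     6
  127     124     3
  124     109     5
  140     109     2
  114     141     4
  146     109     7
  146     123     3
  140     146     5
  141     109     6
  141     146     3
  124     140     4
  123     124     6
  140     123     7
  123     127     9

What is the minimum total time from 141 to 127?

12 s

Enumerating some paths:
141–114–127: 4+8 = 12
141–146–140–124–127: 3+5+4+3 = 15
141–146–123–127: 3+3+9 = 15
141–109–124–127: 6+5+3 = 14
Cheapest is 141–114–127 at 12 s.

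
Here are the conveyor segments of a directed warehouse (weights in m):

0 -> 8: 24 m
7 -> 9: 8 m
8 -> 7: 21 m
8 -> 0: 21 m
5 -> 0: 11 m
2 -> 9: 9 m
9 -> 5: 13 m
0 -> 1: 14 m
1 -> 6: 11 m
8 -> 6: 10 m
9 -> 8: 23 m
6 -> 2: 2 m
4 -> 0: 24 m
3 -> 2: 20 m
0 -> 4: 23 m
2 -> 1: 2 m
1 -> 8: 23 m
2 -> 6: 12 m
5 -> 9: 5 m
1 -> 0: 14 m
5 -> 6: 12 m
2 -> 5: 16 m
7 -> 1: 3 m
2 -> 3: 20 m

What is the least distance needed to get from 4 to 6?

49 m

Enumerating some paths:
4 → 0 → 8 → 6: 24+24+10 = 58
4 → 0 → 1 → 6: 24+14+11 = 49
Cheapest is 4 → 0 → 1 → 6 at 49 m.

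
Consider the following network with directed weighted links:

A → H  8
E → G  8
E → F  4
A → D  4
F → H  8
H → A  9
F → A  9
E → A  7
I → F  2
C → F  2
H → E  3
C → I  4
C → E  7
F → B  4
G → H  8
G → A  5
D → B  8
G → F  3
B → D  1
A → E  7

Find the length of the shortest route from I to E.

13

Settle nodes by increasing distance from I:
I: 0
F: 2  (via I)
B: 6  (via F)
D: 7  (via B)
H: 10  (via F)
A: 11  (via F)
E: 13  (via H)
Shortest route: I–F–H–E = 13.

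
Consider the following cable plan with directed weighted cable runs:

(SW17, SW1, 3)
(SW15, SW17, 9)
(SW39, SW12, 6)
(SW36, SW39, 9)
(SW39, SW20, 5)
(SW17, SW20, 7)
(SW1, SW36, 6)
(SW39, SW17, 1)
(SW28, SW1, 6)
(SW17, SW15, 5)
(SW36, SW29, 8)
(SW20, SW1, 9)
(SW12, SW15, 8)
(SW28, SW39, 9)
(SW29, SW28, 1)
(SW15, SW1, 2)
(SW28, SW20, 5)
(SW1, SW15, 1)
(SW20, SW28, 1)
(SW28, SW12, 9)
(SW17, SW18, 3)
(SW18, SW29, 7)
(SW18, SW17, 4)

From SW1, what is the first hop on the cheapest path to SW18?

Compare a few routes:
SW1 → SW36 → SW39 → SW17 → SW18: 6+9+1+3 = 19
SW1 → SW36 → SW29 → SW28 → SW39 → SW17 → SW18: 6+8+1+9+1+3 = 28
SW1 → SW15 → SW17 → SW18: 1+9+3 = 13
The minimum is 13 via SW1 → SW15 → SW17 → SW18.
So from SW1 the first move is to SW15.

SW15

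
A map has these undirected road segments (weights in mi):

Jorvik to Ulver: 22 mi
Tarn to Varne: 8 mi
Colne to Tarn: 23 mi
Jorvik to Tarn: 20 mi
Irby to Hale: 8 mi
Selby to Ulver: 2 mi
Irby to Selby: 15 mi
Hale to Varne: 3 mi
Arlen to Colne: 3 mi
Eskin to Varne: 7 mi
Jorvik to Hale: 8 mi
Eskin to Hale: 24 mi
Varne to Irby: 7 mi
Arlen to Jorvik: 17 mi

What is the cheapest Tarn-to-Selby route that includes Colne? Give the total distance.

67 mi

Shortest Tarn→Colne: Tarn → Colne = 23
Best Colne to Selby: Colne → Arlen → Jorvik → Ulver → Selby costing 44
Total via Colne: 23 + 44 = 67 mi.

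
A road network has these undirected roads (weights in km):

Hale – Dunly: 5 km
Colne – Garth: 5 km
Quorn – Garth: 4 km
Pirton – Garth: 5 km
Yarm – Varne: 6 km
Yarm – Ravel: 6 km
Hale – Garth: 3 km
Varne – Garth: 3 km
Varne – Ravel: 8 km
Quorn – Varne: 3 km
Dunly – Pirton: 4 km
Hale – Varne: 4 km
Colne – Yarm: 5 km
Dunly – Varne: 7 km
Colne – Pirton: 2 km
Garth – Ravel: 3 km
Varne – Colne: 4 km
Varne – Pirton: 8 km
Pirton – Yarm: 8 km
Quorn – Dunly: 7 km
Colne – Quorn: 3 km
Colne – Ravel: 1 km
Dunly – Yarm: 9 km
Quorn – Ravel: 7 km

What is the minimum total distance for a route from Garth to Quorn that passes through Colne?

7 km

Shortest Garth→Colne: Garth → Ravel → Colne = 4
Shortest Colne→Quorn: Colne → Quorn = 3
Total via Colne: 4 + 3 = 7 km.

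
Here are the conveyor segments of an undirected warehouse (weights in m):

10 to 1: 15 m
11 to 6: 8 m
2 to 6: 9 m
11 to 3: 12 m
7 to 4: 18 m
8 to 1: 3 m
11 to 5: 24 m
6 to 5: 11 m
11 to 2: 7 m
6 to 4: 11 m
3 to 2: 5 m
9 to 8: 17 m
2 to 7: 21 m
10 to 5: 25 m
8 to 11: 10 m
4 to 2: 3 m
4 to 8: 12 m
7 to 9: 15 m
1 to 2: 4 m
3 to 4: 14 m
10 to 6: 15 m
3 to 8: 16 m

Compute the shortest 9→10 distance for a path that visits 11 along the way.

Best 9 to 11: 9–8–11 costing 27
Shortest 11→10: 11–6–10 = 23
Total via 11: 27 + 23 = 50 m.

50 m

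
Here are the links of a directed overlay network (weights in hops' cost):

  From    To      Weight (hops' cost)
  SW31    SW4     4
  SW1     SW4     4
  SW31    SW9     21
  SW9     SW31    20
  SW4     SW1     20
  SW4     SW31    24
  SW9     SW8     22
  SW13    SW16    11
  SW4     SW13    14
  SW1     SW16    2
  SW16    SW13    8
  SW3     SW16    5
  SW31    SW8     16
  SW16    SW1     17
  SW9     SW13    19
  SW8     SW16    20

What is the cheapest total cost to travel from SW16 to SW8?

Settle nodes by increasing distance from SW16:
SW16: 0
SW13: 8  (via SW16)
SW1: 17  (via SW16)
SW4: 21  (via SW1)
SW31: 45  (via SW4)
SW8: 61  (via SW31)
Shortest route: SW16 → SW1 → SW4 → SW31 → SW8 = 61 hops' cost.

61 hops' cost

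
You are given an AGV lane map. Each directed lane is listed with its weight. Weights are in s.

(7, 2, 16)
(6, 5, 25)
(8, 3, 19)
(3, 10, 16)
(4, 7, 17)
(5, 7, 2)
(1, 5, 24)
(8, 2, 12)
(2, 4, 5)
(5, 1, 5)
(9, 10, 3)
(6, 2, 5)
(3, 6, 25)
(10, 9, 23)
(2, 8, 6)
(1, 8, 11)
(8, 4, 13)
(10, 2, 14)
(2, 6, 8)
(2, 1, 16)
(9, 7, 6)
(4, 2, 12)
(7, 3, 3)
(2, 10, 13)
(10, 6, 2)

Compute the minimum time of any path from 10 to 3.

Compare a few routes:
10 → 2 → 4 → 7 → 3: 14+5+17+3 = 39
10 → 2 → 8 → 3: 14+6+19 = 39
10 → 6 → 2 → 8 → 4 → 7 → 3: 2+5+6+13+17+3 = 46
10 → 6 → 2 → 8 → 3: 2+5+6+19 = 32
The minimum is 32 s via 10 → 6 → 2 → 8 → 3.

32 s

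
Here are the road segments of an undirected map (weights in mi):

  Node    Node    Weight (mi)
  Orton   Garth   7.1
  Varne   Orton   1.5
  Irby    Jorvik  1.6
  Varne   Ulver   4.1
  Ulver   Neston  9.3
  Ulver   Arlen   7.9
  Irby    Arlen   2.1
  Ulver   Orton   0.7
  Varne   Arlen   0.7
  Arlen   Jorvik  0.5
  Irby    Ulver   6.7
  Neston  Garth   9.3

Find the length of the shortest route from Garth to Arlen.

9.3 mi

Enumerating some paths:
Garth → Orton → Ulver → Arlen: 7.1+0.7+7.9 = 15.7
Garth → Orton → Ulver → Varne → Arlen: 7.1+0.7+4.1+0.7 = 12.6
Garth → Orton → Ulver → Irby → Jorvik → Arlen: 7.1+0.7+6.7+1.6+0.5 = 16.6
Garth → Orton → Varne → Arlen: 7.1+1.5+0.7 = 9.3
The minimum is 9.3 mi via Garth → Orton → Varne → Arlen.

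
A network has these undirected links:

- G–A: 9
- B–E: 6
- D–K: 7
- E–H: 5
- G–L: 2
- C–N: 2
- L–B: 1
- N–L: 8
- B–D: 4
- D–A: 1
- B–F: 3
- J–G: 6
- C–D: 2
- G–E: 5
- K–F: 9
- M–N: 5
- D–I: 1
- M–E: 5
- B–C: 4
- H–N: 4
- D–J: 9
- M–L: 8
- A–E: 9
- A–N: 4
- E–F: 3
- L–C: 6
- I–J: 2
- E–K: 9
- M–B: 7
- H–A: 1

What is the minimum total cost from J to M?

Running Dijkstra from J:
J: 0
I: 2  (via J)
D: 3  (via I)
A: 4  (via D)
C: 5  (via D)
H: 5  (via A)
G: 6  (via J)
B: 7  (via D)
N: 7  (via C)
L: 8  (via G)
E: 10  (via H)
F: 10  (via B)
K: 10  (via D)
M: 12  (via N)
Shortest route: J–I–D–C–N–M = 12.

12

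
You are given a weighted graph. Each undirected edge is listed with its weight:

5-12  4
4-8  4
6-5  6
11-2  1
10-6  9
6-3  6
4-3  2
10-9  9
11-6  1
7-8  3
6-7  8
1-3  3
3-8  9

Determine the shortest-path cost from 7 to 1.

12

Settle nodes by increasing distance from 7:
7: 0
8: 3  (via 7)
4: 7  (via 8)
6: 8  (via 7)
3: 9  (via 4)
11: 9  (via 6)
2: 10  (via 11)
1: 12  (via 3)
Shortest route: 7 → 8 → 4 → 3 → 1 = 12.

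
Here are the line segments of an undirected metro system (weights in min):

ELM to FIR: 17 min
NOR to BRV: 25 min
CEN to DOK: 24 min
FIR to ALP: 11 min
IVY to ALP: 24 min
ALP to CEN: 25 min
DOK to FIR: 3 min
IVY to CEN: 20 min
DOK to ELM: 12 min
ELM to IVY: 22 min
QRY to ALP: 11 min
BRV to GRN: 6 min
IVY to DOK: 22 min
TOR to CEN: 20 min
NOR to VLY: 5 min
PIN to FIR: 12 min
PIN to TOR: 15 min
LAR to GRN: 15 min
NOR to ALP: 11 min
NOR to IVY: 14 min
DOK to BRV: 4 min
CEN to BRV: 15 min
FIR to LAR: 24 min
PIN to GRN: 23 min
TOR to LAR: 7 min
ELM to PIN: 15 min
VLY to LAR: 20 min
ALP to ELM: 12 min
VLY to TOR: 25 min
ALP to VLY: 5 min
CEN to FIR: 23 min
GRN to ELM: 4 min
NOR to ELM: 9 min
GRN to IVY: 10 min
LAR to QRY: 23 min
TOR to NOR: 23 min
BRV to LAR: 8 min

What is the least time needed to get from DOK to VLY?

Compare a few routes:
DOK–ELM–NOR–VLY: 12+9+5 = 26
DOK–FIR–ALP–VLY: 3+11+5 = 19
DOK–BRV–GRN–ELM–NOR–VLY: 4+6+4+9+5 = 28
DOK–ELM–ALP–VLY: 12+12+5 = 29
The minimum is 19 min via DOK–FIR–ALP–VLY.

19 min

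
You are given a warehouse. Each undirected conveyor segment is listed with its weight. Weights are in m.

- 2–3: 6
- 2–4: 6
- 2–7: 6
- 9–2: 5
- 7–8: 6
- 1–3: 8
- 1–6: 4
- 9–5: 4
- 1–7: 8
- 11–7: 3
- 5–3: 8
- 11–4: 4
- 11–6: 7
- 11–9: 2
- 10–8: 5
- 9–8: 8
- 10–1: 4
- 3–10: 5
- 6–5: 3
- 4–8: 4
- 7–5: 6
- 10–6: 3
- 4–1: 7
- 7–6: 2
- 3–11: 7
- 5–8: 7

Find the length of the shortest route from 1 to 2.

Running Dijkstra from 1:
1: 0
6: 4  (via 1)
10: 4  (via 1)
7: 6  (via 6)
4: 7  (via 1)
5: 7  (via 6)
3: 8  (via 1)
8: 9  (via 10)
11: 9  (via 7)
9: 11  (via 5)
2: 12  (via 7)
Shortest route: 1–6–7–2 = 12 m.

12 m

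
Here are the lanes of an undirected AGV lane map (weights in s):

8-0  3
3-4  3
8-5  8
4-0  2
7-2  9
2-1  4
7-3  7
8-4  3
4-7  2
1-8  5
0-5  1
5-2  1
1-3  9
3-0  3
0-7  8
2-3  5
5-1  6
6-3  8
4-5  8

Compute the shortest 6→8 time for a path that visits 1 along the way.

Best 6 to 1: 6 → 3 → 1 costing 17
Shortest 1→8: 1 → 8 = 5
Total via 1: 17 + 5 = 22 s.

22 s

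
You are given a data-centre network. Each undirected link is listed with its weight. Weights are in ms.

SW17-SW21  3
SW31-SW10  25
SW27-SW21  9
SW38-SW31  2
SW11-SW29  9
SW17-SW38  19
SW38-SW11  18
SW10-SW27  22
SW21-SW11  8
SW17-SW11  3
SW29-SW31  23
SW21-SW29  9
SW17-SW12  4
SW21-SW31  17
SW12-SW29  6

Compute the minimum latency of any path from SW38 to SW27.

Settle nodes by increasing distance from SW38:
SW38: 0
SW31: 2  (via SW38)
SW11: 18  (via SW38)
SW17: 19  (via SW38)
SW21: 19  (via SW31)
SW12: 23  (via SW17)
SW29: 25  (via SW31)
SW10: 27  (via SW31)
SW27: 28  (via SW21)
Shortest route: SW38–SW31–SW21–SW27 = 28 ms.

28 ms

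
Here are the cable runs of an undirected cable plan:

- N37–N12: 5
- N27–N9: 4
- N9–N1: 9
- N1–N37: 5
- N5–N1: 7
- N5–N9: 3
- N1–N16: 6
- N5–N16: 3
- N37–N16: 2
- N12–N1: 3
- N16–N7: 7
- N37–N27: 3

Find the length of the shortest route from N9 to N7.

13

Shortest distances from N9:
N9: 0
N5: 3  (via N9)
N27: 4  (via N9)
N16: 6  (via N5)
N37: 7  (via N27)
N1: 9  (via N9)
N12: 12  (via N37)
N7: 13  (via N16)
Shortest route: N9 → N5 → N16 → N7 = 13.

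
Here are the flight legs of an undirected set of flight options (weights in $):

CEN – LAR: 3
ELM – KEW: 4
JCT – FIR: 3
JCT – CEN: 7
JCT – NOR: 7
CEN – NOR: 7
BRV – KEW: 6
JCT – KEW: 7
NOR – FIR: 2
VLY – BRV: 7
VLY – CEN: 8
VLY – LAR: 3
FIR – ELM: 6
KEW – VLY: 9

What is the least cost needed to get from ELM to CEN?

$15

Running Dijkstra from ELM:
ELM: 0
KEW: 4  (via ELM)
FIR: 6  (via ELM)
NOR: 8  (via FIR)
JCT: 9  (via FIR)
BRV: 10  (via KEW)
VLY: 13  (via KEW)
CEN: 15  (via NOR)
Shortest route: ELM–FIR–NOR–CEN = $15.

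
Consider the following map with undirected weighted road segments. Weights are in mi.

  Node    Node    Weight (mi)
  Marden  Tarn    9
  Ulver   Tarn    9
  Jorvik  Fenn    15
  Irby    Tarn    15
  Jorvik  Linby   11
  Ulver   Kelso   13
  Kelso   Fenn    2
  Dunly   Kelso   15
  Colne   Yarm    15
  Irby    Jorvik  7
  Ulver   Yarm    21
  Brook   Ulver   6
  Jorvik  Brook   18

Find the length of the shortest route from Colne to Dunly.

64 mi

Shortest distances from Colne:
Colne: 0
Yarm: 15  (via Colne)
Ulver: 36  (via Yarm)
Brook: 42  (via Ulver)
Tarn: 45  (via Ulver)
Kelso: 49  (via Ulver)
Fenn: 51  (via Kelso)
Marden: 54  (via Tarn)
Jorvik: 60  (via Brook)
Irby: 60  (via Tarn)
Dunly: 64  (via Kelso)
Shortest route: Colne–Yarm–Ulver–Kelso–Dunly = 64 mi.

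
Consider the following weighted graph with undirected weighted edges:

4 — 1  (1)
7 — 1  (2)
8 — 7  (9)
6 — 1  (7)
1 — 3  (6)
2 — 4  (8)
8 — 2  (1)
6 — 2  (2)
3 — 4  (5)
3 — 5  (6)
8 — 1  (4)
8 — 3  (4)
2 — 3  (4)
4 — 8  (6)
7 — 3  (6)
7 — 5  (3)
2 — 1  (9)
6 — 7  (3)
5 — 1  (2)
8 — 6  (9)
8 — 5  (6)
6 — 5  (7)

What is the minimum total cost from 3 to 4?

5

Candidate routes:
3–5–1–4: 6+2+1 = 9
3–1–4: 6+1 = 7
3–4: 5 = 5
Cheapest is 3–4 at 5.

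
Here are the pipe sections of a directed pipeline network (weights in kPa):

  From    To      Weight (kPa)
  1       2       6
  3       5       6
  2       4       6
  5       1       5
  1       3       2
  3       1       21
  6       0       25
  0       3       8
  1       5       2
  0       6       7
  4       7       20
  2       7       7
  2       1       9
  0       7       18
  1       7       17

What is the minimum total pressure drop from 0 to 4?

Settle nodes by increasing distance from 0:
0: 0
6: 7  (via 0)
3: 8  (via 0)
5: 14  (via 3)
7: 18  (via 0)
1: 19  (via 5)
2: 25  (via 1)
4: 31  (via 2)
Shortest route: 0–3–5–1–2–4 = 31 kPa.

31 kPa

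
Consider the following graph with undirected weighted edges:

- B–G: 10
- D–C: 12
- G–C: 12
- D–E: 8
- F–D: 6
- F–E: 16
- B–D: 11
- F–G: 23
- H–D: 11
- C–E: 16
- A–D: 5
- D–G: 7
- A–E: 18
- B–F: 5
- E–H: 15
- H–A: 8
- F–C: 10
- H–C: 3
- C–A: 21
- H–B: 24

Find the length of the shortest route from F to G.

Settle nodes by increasing distance from F:
F: 0
B: 5  (via F)
D: 6  (via F)
C: 10  (via F)
A: 11  (via D)
G: 13  (via D)
Shortest route: F–D–G = 13.

13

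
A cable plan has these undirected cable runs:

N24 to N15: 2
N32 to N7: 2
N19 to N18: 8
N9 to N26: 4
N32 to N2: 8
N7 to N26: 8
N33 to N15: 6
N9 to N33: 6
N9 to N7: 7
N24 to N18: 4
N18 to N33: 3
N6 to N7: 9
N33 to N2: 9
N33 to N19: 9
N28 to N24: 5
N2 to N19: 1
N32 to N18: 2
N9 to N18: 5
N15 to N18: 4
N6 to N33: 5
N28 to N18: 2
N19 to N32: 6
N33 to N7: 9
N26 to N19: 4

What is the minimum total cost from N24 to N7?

8

Shortest distances from N24:
N24: 0
N15: 2  (via N24)
N18: 4  (via N24)
N28: 5  (via N24)
N32: 6  (via N18)
N33: 7  (via N18)
N7: 8  (via N32)
Shortest route: N24–N18–N32–N7 = 8.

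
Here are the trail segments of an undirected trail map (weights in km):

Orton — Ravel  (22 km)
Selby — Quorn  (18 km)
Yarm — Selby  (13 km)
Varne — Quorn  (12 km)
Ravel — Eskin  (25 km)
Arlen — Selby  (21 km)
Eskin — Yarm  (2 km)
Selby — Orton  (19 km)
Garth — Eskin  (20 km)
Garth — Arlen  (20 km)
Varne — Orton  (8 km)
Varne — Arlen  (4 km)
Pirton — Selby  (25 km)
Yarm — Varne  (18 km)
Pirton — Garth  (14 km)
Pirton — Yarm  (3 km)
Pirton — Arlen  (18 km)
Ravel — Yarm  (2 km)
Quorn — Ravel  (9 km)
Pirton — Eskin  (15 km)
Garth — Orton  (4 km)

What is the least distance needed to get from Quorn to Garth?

Candidate routes:
Quorn - Ravel - Yarm - Eskin - Garth: 9+2+2+20 = 33
Quorn - Ravel - Yarm - Pirton - Garth: 9+2+3+14 = 28
Quorn - Ravel - Orton - Garth: 9+22+4 = 35
Quorn - Varne - Orton - Garth: 12+8+4 = 24
Cheapest is Quorn - Varne - Orton - Garth at 24 km.

24 km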